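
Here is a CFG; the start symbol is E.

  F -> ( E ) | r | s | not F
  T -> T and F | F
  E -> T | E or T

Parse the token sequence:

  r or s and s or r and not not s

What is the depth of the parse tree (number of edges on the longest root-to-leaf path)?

[E [E [E [T [F r]]] or [T [T [F s]] and [F s]]] or [T [T [F r]] and [F not [F not [F s]]]]]

5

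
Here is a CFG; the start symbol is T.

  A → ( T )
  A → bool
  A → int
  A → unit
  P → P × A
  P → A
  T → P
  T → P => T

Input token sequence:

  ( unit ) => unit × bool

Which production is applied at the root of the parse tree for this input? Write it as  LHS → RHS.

T → P => T

[T [P [A ( [T [P [A unit]]] )]] => [T [P [P [A unit]] × [A bool]]]]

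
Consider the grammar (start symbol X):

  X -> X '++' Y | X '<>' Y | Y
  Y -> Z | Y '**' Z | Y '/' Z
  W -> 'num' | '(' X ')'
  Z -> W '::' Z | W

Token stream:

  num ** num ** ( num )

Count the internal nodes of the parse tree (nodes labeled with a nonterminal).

14

[X [Y [Y [Y [Z [W num]]] ** [Z [W num]]] ** [Z [W ( [X [Y [Z [W num]]]] )]]]]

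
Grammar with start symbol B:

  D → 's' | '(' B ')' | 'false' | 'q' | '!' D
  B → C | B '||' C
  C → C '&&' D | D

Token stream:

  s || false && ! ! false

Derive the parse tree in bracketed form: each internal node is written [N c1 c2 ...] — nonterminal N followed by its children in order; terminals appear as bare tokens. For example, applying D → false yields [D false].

B
B || C
C || C
D || C
s || C
s || C && D
s || D && D
s || false && D
s || false && ! D
s || false && ! ! D
s || false && ! ! false

[B [B [C [D s]]] || [C [C [D false]] && [D ! [D ! [D false]]]]]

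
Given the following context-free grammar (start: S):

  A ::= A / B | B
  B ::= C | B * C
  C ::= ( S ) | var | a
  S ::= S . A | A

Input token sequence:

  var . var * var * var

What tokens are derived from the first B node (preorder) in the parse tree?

var

[S [S [A [B [C var]]]] . [A [B [B [B [C var]] * [C var]] * [C var]]]]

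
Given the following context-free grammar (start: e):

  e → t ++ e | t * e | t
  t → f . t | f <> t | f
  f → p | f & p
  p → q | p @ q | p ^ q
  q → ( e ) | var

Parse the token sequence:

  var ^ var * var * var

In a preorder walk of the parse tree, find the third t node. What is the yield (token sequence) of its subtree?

[e [t [f [p [p [q var]] ^ [q var]]]] * [e [t [f [p [q var]]]] * [e [t [f [p [q var]]]]]]]

var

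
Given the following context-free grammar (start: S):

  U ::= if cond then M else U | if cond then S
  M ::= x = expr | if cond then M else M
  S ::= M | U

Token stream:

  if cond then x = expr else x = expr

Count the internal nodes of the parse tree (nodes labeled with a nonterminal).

[S [M if cond then [M x = expr] else [M x = expr]]]

4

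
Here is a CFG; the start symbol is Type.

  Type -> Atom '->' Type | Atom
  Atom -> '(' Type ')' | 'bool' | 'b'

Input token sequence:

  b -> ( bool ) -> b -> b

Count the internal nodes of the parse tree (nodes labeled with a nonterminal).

[Type [Atom b] -> [Type [Atom ( [Type [Atom bool]] )] -> [Type [Atom b] -> [Type [Atom b]]]]]

10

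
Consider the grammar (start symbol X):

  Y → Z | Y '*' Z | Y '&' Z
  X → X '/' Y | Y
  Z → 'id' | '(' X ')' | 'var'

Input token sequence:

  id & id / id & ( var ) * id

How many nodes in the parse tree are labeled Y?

[X [X [Y [Y [Z id]] & [Z id]]] / [Y [Y [Y [Z id]] & [Z ( [X [Y [Z var]]] )]] * [Z id]]]

6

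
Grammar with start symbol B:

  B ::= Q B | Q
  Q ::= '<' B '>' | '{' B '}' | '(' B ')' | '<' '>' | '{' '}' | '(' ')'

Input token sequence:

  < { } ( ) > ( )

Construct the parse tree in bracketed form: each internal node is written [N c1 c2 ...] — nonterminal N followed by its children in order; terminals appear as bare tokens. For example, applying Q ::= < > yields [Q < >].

[B [Q < [B [Q { }] [B [Q ( )]]] >] [B [Q ( )]]]

B
Q B
< B > B
< Q B > B
< { } B > B
< { } Q > B
< { } ( ) > B
< { } ( ) > Q
< { } ( ) > ( )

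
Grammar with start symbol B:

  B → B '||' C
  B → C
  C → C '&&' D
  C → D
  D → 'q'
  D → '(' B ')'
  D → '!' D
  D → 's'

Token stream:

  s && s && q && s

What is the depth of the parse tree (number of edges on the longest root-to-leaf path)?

6

[B [C [C [C [C [D s]] && [D s]] && [D q]] && [D s]]]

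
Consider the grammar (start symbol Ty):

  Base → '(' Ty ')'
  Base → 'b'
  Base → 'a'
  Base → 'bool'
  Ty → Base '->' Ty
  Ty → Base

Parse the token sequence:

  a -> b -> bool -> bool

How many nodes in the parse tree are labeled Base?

4

[Ty [Base a] -> [Ty [Base b] -> [Ty [Base bool] -> [Ty [Base bool]]]]]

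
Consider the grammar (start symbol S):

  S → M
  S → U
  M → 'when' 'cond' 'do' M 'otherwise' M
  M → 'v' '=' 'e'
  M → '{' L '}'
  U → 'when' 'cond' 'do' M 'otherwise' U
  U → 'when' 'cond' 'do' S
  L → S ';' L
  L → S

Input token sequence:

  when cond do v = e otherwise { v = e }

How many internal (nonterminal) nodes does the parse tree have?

[S [M when cond do [M v = e] otherwise [M { [L [S [M v = e]]] }]]]

7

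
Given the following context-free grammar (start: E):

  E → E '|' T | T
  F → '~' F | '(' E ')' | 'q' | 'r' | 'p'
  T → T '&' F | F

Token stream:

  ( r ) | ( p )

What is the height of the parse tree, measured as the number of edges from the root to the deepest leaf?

7

[E [E [T [F ( [E [T [F r]]] )]]] | [T [F ( [E [T [F p]]] )]]]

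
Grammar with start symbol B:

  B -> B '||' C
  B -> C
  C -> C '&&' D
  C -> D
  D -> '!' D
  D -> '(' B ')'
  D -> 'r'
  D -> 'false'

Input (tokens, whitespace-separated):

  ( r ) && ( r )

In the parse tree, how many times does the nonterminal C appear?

[B [C [C [D ( [B [C [D r]]] )]] && [D ( [B [C [D r]]] )]]]

4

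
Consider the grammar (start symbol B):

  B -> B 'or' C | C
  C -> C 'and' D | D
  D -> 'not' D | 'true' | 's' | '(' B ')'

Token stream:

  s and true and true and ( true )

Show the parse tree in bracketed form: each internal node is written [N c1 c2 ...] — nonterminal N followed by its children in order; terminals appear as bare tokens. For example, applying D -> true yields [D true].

[B [C [C [C [C [D s]] and [D true]] and [D true]] and [D ( [B [C [D true]]] )]]]

B
C
C and D
C and D and D
C and D and D and D
D and D and D and D
s and D and D and D
s and true and D and D
s and true and true and D
s and true and true and ( B )
s and true and true and ( C )
s and true and true and ( D )
s and true and true and ( true )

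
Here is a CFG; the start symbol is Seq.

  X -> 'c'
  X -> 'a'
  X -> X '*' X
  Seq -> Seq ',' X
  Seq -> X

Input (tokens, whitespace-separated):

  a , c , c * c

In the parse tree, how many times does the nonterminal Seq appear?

3

[Seq [Seq [Seq [X a]] , [X c]] , [X [X c] * [X c]]]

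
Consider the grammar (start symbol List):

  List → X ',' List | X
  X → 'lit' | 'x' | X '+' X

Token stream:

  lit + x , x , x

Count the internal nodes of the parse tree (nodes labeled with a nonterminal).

[List [X [X lit] + [X x]] , [List [X x] , [List [X x]]]]

8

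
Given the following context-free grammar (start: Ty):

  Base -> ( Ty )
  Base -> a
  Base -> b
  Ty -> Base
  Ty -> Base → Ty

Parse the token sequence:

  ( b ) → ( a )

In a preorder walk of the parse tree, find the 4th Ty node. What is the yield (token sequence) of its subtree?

[Ty [Base ( [Ty [Base b]] )] → [Ty [Base ( [Ty [Base a]] )]]]

a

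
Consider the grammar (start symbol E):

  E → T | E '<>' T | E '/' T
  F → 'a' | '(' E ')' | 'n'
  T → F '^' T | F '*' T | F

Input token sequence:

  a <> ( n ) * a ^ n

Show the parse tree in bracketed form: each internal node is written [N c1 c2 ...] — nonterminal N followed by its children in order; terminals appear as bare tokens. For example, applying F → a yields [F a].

E
E <> T
T <> T
F <> T
a <> T
a <> F * T
a <> ( E ) * T
a <> ( T ) * T
a <> ( F ) * T
a <> ( n ) * T
a <> ( n ) * F ^ T
a <> ( n ) * a ^ T
a <> ( n ) * a ^ F
a <> ( n ) * a ^ n

[E [E [T [F a]]] <> [T [F ( [E [T [F n]]] )] * [T [F a] ^ [T [F n]]]]]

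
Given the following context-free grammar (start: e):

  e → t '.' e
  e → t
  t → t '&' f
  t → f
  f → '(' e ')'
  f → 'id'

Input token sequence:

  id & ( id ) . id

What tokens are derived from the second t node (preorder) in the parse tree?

[e [t [t [f id]] & [f ( [e [t [f id]]] )]] . [e [t [f id]]]]

id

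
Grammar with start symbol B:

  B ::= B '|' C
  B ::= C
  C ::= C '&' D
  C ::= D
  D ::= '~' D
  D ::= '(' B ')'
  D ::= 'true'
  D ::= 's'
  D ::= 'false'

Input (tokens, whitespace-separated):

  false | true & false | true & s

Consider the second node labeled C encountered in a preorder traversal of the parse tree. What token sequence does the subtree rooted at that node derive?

true & false

[B [B [B [C [D false]]] | [C [C [D true]] & [D false]]] | [C [C [D true]] & [D s]]]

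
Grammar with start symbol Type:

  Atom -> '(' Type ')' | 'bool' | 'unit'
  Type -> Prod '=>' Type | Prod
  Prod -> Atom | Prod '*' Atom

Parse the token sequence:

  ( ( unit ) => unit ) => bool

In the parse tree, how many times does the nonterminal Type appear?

5

[Type [Prod [Atom ( [Type [Prod [Atom ( [Type [Prod [Atom unit]]] )]] => [Type [Prod [Atom unit]]]] )]] => [Type [Prod [Atom bool]]]]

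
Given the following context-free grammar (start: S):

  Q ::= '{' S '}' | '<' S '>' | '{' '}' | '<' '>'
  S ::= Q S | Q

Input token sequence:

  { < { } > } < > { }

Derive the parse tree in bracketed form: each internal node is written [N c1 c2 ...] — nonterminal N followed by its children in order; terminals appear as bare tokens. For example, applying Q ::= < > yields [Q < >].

[S [Q { [S [Q < [S [Q { }]] >]] }] [S [Q < >] [S [Q { }]]]]

S
Q S
{ S } S
{ Q } S
{ < S > } S
{ < Q > } S
{ < { } > } S
{ < { } > } Q S
{ < { } > } < > S
{ < { } > } < > Q
{ < { } > } < > { }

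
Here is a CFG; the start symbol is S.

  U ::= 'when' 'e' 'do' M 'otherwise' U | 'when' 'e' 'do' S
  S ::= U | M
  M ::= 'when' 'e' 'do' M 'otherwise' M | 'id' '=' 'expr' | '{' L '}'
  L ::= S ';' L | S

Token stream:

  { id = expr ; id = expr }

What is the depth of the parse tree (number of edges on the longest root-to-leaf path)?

[S [M { [L [S [M id = expr]] ; [L [S [M id = expr]]]] }]]

6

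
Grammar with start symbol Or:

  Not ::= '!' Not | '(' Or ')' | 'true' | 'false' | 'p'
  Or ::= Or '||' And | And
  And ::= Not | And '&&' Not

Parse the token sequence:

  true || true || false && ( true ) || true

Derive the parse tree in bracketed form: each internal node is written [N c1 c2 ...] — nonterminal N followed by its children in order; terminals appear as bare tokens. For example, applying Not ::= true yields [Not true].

Or
Or || And
Or || And || And
Or || And || And || And
And || And || And || And
Not || And || And || And
true || And || And || And
true || Not || And || And
true || true || And || And
true || true || And && Not || And
true || true || Not && Not || And
true || true || false && Not || And
true || true || false && ( Or ) || And
true || true || false && ( And ) || And
true || true || false && ( Not ) || And
true || true || false && ( true ) || And
true || true || false && ( true ) || Not
true || true || false && ( true ) || true

[Or [Or [Or [Or [And [Not true]]] || [And [Not true]]] || [And [And [Not false]] && [Not ( [Or [And [Not true]]] )]]] || [And [Not true]]]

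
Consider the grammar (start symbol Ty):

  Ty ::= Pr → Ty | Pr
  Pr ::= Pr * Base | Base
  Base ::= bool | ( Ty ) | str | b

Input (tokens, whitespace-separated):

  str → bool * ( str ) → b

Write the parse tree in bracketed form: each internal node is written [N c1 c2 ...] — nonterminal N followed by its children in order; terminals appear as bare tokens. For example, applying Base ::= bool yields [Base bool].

[Ty [Pr [Base str]] → [Ty [Pr [Pr [Base bool]] * [Base ( [Ty [Pr [Base str]]] )]] → [Ty [Pr [Base b]]]]]

Ty
Pr → Ty
Base → Ty
str → Ty
str → Pr → Ty
str → Pr * Base → Ty
str → Base * Base → Ty
str → bool * Base → Ty
str → bool * ( Ty ) → Ty
str → bool * ( Pr ) → Ty
str → bool * ( Base ) → Ty
str → bool * ( str ) → Ty
str → bool * ( str ) → Pr
str → bool * ( str ) → Base
str → bool * ( str ) → b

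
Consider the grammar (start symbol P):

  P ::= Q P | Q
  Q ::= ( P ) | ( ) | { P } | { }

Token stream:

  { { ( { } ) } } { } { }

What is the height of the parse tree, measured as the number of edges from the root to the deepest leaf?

8

[P [Q { [P [Q { [P [Q ( [P [Q { }]] )]] }]] }] [P [Q { }] [P [Q { }]]]]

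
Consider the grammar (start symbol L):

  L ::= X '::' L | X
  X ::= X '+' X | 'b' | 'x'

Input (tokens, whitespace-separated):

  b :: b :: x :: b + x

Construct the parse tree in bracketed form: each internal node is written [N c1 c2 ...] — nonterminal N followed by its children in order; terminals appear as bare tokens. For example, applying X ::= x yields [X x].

L
X :: L
b :: L
b :: X :: L
b :: b :: L
b :: b :: X :: L
b :: b :: x :: L
b :: b :: x :: X
b :: b :: x :: X + X
b :: b :: x :: b + X
b :: b :: x :: b + x

[L [X b] :: [L [X b] :: [L [X x] :: [L [X [X b] + [X x]]]]]]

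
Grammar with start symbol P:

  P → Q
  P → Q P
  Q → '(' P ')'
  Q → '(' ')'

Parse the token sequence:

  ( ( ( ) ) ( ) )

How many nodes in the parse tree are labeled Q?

[P [Q ( [P [Q ( [P [Q ( )]] )] [P [Q ( )]]] )]]

4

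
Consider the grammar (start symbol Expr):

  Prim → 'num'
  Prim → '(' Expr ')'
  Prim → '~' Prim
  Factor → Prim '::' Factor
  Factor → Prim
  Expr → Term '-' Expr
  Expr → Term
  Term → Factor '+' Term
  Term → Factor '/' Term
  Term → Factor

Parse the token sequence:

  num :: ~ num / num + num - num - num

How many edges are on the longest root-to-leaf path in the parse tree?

6

[Expr [Term [Factor [Prim num] :: [Factor [Prim ~ [Prim num]]]] / [Term [Factor [Prim num]] + [Term [Factor [Prim num]]]]] - [Expr [Term [Factor [Prim num]]] - [Expr [Term [Factor [Prim num]]]]]]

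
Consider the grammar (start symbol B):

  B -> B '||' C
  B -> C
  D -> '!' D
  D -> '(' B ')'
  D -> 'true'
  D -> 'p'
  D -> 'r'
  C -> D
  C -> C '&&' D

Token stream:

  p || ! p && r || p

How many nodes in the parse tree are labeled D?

[B [B [B [C [D p]]] || [C [C [D ! [D p]]] && [D r]]] || [C [D p]]]

5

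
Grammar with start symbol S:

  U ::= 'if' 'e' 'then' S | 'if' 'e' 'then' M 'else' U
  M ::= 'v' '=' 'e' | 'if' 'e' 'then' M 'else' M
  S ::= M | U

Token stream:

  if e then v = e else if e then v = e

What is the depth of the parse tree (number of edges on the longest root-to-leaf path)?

5

[S [U if e then [M v = e] else [U if e then [S [M v = e]]]]]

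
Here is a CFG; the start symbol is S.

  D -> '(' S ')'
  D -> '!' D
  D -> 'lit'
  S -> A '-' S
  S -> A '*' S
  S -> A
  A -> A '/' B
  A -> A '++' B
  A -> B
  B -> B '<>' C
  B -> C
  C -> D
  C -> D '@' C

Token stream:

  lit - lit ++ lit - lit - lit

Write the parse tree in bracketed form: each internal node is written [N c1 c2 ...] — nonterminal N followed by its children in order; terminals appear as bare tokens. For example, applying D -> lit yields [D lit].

[S [A [B [C [D lit]]]] - [S [A [A [B [C [D lit]]]] ++ [B [C [D lit]]]] - [S [A [B [C [D lit]]]] - [S [A [B [C [D lit]]]]]]]]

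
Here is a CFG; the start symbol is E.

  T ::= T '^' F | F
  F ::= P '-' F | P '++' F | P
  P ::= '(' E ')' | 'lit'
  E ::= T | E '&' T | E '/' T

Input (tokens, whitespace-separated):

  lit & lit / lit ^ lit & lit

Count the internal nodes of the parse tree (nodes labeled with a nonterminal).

[E [E [E [E [T [F [P lit]]]] & [T [F [P lit]]]] / [T [T [F [P lit]]] ^ [F [P lit]]]] & [T [F [P lit]]]]

19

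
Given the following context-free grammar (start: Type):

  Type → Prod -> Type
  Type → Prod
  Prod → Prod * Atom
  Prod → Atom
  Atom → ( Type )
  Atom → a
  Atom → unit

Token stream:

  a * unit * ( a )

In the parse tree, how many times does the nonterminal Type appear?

[Type [Prod [Prod [Prod [Atom a]] * [Atom unit]] * [Atom ( [Type [Prod [Atom a]]] )]]]

2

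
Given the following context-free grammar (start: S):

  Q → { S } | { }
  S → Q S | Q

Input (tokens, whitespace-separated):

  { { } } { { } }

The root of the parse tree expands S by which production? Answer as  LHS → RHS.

[S [Q { [S [Q { }]] }] [S [Q { [S [Q { }]] }]]]

S → Q S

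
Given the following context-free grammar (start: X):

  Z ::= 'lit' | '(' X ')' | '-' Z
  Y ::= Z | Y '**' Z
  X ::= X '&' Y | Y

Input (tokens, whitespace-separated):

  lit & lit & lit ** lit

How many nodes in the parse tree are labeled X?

3

[X [X [X [Y [Z lit]]] & [Y [Z lit]]] & [Y [Y [Z lit]] ** [Z lit]]]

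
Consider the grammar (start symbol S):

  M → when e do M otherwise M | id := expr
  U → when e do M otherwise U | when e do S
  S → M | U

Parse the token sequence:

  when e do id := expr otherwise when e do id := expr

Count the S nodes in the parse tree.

2

[S [U when e do [M id := expr] otherwise [U when e do [S [M id := expr]]]]]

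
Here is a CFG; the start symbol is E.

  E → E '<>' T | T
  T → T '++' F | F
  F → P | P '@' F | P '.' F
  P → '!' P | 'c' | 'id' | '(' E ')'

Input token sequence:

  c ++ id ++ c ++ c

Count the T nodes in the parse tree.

4

[E [T [T [T [T [F [P c]]] ++ [F [P id]]] ++ [F [P c]]] ++ [F [P c]]]]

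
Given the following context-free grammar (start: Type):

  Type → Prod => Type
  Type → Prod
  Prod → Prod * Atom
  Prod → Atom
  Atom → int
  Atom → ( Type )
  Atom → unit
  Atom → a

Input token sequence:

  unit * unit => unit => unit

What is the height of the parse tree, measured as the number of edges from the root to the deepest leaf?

5

[Type [Prod [Prod [Atom unit]] * [Atom unit]] => [Type [Prod [Atom unit]] => [Type [Prod [Atom unit]]]]]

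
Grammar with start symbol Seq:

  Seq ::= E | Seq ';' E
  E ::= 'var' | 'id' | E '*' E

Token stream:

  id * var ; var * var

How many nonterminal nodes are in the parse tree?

8

[Seq [Seq [E [E id] * [E var]]] ; [E [E var] * [E var]]]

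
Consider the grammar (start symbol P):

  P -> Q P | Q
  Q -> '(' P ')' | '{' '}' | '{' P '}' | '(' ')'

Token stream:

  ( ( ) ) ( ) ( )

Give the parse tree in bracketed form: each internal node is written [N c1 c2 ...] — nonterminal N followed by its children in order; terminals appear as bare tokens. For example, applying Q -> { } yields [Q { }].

[P [Q ( [P [Q ( )]] )] [P [Q ( )] [P [Q ( )]]]]

P
Q P
( P ) P
( Q ) P
( ( ) ) P
( ( ) ) Q P
( ( ) ) ( ) P
( ( ) ) ( ) Q
( ( ) ) ( ) ( )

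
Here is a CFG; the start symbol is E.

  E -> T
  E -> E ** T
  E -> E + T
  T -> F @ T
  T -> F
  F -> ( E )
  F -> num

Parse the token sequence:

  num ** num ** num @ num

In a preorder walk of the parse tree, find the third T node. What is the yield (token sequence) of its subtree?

num @ num

[E [E [E [T [F num]]] ** [T [F num]]] ** [T [F num] @ [T [F num]]]]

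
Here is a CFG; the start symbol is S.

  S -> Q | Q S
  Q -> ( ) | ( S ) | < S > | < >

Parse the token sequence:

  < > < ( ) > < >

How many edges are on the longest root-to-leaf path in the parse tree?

5

[S [Q < >] [S [Q < [S [Q ( )]] >] [S [Q < >]]]]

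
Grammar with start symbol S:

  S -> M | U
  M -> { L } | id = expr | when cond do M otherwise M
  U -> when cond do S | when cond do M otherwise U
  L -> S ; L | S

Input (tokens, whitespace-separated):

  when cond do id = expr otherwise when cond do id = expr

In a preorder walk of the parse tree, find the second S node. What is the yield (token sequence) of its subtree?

id = expr

[S [U when cond do [M id = expr] otherwise [U when cond do [S [M id = expr]]]]]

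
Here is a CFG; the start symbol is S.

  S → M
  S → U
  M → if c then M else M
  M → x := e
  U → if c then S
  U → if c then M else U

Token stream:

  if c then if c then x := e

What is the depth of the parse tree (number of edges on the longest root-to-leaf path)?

[S [U if c then [S [U if c then [S [M x := e]]]]]]

6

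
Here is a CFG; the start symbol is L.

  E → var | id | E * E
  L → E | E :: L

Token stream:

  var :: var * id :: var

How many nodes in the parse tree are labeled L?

[L [E var] :: [L [E [E var] * [E id]] :: [L [E var]]]]

3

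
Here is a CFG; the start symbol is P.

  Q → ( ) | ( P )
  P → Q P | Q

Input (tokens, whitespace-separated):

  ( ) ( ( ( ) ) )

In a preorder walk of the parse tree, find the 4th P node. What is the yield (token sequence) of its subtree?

( )

[P [Q ( )] [P [Q ( [P [Q ( [P [Q ( )]] )]] )]]]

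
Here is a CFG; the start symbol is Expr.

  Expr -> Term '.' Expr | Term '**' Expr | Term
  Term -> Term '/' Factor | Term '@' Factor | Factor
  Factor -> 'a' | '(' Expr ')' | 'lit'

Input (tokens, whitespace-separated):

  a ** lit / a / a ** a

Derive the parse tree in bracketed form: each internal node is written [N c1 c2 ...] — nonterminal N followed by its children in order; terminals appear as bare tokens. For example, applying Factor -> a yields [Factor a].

[Expr [Term [Factor a]] ** [Expr [Term [Term [Term [Factor lit]] / [Factor a]] / [Factor a]] ** [Expr [Term [Factor a]]]]]

Expr
Term ** Expr
Factor ** Expr
a ** Expr
a ** Term ** Expr
a ** Term / Factor ** Expr
a ** Term / Factor / Factor ** Expr
a ** Factor / Factor / Factor ** Expr
a ** lit / Factor / Factor ** Expr
a ** lit / a / Factor ** Expr
a ** lit / a / a ** Expr
a ** lit / a / a ** Term
a ** lit / a / a ** Factor
a ** lit / a / a ** a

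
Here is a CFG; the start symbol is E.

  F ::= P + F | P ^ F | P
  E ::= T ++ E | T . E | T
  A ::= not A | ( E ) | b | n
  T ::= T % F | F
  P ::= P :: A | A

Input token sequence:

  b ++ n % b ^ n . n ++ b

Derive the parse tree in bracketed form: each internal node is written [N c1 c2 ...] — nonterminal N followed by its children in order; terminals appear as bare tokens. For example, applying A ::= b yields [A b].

[E [T [F [P [A b]]]] ++ [E [T [T [F [P [A n]]]] % [F [P [A b]] ^ [F [P [A n]]]]] . [E [T [F [P [A n]]]] ++ [E [T [F [P [A b]]]]]]]]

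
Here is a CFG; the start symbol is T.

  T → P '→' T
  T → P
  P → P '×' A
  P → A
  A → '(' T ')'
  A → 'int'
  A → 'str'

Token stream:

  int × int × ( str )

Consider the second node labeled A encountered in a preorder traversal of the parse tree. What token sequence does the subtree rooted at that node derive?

int

[T [P [P [P [A int]] × [A int]] × [A ( [T [P [A str]]] )]]]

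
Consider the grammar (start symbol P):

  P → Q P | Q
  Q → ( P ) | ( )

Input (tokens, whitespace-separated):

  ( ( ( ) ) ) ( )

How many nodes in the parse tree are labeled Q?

4

[P [Q ( [P [Q ( [P [Q ( )]] )]] )] [P [Q ( )]]]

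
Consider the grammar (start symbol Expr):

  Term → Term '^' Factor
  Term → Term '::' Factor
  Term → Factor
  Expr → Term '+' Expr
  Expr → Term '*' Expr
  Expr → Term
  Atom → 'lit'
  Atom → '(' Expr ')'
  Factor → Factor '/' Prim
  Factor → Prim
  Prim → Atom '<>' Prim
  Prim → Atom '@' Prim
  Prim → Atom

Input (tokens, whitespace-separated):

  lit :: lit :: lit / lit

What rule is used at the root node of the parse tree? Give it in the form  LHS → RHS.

[Expr [Term [Term [Term [Factor [Prim [Atom lit]]]] :: [Factor [Prim [Atom lit]]]] :: [Factor [Factor [Prim [Atom lit]]] / [Prim [Atom lit]]]]]

Expr → Term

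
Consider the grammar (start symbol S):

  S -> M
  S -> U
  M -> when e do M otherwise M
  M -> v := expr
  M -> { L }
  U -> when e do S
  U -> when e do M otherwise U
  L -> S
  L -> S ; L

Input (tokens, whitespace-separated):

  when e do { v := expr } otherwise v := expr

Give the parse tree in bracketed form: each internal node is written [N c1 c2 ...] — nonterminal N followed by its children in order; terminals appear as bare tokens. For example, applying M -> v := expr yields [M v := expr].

S
M
when e do M otherwise M
when e do { L } otherwise M
when e do { S } otherwise M
when e do { M } otherwise M
when e do { v := expr } otherwise M
when e do { v := expr } otherwise v := expr

[S [M when e do [M { [L [S [M v := expr]]] }] otherwise [M v := expr]]]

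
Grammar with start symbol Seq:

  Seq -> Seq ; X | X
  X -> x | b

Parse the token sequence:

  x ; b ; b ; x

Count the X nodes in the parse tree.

4

[Seq [Seq [Seq [Seq [X x]] ; [X b]] ; [X b]] ; [X x]]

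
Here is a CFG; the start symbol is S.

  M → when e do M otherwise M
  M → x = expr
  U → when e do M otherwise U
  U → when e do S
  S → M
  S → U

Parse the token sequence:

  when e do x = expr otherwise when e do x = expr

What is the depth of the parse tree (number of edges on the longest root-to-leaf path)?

5

[S [U when e do [M x = expr] otherwise [U when e do [S [M x = expr]]]]]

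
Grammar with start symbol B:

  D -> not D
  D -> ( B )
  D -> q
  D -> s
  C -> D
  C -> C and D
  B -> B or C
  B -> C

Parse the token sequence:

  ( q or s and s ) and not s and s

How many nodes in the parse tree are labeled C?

6

[B [C [C [C [D ( [B [B [C [D q]]] or [C [C [D s]] and [D s]]] )]] and [D not [D s]]] and [D s]]]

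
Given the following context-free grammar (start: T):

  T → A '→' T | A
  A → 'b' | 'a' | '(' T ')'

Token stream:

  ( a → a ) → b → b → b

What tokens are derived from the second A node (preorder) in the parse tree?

a

[T [A ( [T [A a] → [T [A a]]] )] → [T [A b] → [T [A b] → [T [A b]]]]]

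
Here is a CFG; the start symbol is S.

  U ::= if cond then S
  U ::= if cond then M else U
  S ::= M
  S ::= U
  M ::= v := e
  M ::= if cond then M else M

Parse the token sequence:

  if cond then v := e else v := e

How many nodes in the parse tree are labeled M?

[S [M if cond then [M v := e] else [M v := e]]]

3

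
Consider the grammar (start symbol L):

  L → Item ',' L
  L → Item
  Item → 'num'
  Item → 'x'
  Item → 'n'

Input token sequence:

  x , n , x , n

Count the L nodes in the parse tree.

4

[L [Item x] , [L [Item n] , [L [Item x] , [L [Item n]]]]]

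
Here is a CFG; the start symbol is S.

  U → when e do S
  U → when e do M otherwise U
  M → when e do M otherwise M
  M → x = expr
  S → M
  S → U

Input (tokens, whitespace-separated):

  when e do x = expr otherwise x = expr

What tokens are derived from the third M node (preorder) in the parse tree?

x = expr

[S [M when e do [M x = expr] otherwise [M x = expr]]]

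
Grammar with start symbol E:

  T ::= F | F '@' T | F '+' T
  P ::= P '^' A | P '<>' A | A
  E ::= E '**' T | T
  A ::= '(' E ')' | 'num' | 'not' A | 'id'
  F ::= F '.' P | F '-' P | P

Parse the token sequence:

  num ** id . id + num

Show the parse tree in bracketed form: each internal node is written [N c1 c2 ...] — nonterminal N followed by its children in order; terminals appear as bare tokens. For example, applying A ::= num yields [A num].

[E [E [T [F [P [A num]]]]] ** [T [F [F [P [A id]]] . [P [A id]]] + [T [F [P [A num]]]]]]

E
E ** T
T ** T
F ** T
P ** T
A ** T
num ** T
num ** F + T
num ** F . P + T
num ** P . P + T
num ** A . P + T
num ** id . P + T
num ** id . A + T
num ** id . id + T
num ** id . id + F
num ** id . id + P
num ** id . id + A
num ** id . id + num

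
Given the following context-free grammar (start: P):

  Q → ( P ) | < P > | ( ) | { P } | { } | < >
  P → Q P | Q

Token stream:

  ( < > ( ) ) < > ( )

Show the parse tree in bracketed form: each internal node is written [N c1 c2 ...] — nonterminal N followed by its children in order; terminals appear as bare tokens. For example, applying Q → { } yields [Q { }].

P
Q P
( P ) P
( Q P ) P
( < > P ) P
( < > Q ) P
( < > ( ) ) P
( < > ( ) ) Q P
( < > ( ) ) < > P
( < > ( ) ) < > Q
( < > ( ) ) < > ( )

[P [Q ( [P [Q < >] [P [Q ( )]]] )] [P [Q < >] [P [Q ( )]]]]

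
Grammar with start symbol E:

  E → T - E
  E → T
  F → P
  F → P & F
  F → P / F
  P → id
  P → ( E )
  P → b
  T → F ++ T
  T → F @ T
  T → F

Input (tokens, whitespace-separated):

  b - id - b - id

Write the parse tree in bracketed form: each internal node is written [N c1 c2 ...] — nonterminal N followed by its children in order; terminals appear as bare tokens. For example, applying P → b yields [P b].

[E [T [F [P b]]] - [E [T [F [P id]]] - [E [T [F [P b]]] - [E [T [F [P id]]]]]]]

E
T - E
F - E
P - E
b - E
b - T - E
b - F - E
b - P - E
b - id - E
b - id - T - E
b - id - F - E
b - id - P - E
b - id - b - E
b - id - b - T
b - id - b - F
b - id - b - P
b - id - b - id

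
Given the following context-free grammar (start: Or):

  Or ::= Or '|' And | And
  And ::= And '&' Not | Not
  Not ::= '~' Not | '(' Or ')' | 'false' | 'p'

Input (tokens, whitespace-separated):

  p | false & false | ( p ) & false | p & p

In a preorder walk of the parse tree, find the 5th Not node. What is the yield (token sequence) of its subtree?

[Or [Or [Or [Or [And [Not p]]] | [And [And [Not false]] & [Not false]]] | [And [And [Not ( [Or [And [Not p]]] )]] & [Not false]]] | [And [And [Not p]] & [Not p]]]

p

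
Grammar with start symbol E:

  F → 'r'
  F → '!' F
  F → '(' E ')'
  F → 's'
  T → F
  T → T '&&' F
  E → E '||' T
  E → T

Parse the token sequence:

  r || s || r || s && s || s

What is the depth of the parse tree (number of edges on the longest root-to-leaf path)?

7

[E [E [E [E [E [T [F r]]] || [T [F s]]] || [T [F r]]] || [T [T [F s]] && [F s]]] || [T [F s]]]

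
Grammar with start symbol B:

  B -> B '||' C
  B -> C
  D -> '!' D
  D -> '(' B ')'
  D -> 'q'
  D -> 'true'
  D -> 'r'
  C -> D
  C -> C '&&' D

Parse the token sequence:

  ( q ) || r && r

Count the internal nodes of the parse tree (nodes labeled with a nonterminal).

[B [B [C [D ( [B [C [D q]]] )]]] || [C [C [D r]] && [D r]]]

11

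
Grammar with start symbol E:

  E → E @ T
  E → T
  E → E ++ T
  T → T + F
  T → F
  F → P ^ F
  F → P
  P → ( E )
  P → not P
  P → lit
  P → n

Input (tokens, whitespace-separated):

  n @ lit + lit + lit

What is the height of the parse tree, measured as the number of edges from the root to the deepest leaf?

6

[E [E [T [F [P n]]]] @ [T [T [T [F [P lit]]] + [F [P lit]]] + [F [P lit]]]]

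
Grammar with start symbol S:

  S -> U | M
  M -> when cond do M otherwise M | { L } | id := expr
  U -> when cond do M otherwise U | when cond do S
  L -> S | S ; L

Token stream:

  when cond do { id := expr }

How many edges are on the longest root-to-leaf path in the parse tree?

7

[S [U when cond do [S [M { [L [S [M id := expr]]] }]]]]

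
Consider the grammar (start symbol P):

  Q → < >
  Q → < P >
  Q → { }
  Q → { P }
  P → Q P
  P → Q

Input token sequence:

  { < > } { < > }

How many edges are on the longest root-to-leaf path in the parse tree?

[P [Q { [P [Q < >]] }] [P [Q { [P [Q < >]] }]]]

5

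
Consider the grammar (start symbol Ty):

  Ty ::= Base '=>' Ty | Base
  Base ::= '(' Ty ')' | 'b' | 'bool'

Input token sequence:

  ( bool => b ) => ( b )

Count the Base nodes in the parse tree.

[Ty [Base ( [Ty [Base bool] => [Ty [Base b]]] )] => [Ty [Base ( [Ty [Base b]] )]]]

5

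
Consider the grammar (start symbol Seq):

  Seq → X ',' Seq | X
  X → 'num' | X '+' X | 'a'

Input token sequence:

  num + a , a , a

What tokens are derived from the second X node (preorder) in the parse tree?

[Seq [X [X num] + [X a]] , [Seq [X a] , [Seq [X a]]]]

num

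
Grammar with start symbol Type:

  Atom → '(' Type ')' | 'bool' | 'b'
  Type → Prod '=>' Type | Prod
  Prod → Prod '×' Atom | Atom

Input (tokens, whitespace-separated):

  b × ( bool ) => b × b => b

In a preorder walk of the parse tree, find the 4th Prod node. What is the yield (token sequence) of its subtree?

b × b

[Type [Prod [Prod [Atom b]] × [Atom ( [Type [Prod [Atom bool]]] )]] => [Type [Prod [Prod [Atom b]] × [Atom b]] => [Type [Prod [Atom b]]]]]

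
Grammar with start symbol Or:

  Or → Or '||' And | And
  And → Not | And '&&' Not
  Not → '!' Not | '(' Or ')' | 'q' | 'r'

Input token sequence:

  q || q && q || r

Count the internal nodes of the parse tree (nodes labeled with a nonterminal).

[Or [Or [Or [And [Not q]]] || [And [And [Not q]] && [Not q]]] || [And [Not r]]]

11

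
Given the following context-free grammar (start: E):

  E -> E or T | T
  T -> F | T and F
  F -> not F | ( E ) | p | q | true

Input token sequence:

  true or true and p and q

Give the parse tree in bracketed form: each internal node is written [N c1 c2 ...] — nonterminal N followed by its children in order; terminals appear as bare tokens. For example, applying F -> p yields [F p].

[E [E [T [F true]]] or [T [T [T [F true]] and [F p]] and [F q]]]

E
E or T
T or T
F or T
true or T
true or T and F
true or T and F and F
true or F and F and F
true or true and F and F
true or true and p and F
true or true and p and q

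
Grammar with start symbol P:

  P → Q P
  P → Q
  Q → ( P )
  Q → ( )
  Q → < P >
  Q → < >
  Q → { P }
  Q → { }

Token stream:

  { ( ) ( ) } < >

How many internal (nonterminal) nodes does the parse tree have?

8

[P [Q { [P [Q ( )] [P [Q ( )]]] }] [P [Q < >]]]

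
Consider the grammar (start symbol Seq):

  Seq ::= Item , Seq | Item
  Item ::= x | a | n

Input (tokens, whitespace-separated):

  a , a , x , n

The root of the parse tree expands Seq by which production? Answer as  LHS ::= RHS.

[Seq [Item a] , [Seq [Item a] , [Seq [Item x] , [Seq [Item n]]]]]

Seq ::= Item , Seq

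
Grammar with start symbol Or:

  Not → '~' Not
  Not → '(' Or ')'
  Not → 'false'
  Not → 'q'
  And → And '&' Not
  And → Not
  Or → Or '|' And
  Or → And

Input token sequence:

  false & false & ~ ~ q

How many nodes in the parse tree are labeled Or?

[Or [And [And [And [Not false]] & [Not false]] & [Not ~ [Not ~ [Not q]]]]]

1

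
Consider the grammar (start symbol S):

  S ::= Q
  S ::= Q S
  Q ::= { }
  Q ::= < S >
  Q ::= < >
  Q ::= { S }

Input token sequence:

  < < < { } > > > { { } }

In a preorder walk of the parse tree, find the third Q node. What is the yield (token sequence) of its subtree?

< { } >

[S [Q < [S [Q < [S [Q < [S [Q { }]] >]] >]] >] [S [Q { [S [Q { }]] }]]]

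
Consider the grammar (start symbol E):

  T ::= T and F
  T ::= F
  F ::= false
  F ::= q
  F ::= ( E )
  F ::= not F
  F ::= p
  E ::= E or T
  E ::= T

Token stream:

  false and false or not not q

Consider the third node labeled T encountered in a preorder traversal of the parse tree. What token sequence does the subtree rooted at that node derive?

[E [E [T [T [F false]] and [F false]]] or [T [F not [F not [F q]]]]]

not not q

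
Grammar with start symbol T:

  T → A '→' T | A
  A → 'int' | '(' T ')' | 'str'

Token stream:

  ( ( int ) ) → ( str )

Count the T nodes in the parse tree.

5

[T [A ( [T [A ( [T [A int]] )]] )] → [T [A ( [T [A str]] )]]]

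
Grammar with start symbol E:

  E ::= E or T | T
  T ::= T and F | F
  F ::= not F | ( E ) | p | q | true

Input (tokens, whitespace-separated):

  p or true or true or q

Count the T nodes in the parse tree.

4

[E [E [E [E [T [F p]]] or [T [F true]]] or [T [F true]]] or [T [F q]]]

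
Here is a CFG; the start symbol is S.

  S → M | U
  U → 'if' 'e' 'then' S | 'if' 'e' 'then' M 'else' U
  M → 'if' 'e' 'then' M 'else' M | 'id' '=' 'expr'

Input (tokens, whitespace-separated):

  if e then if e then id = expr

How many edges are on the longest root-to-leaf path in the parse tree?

[S [U if e then [S [U if e then [S [M id = expr]]]]]]

6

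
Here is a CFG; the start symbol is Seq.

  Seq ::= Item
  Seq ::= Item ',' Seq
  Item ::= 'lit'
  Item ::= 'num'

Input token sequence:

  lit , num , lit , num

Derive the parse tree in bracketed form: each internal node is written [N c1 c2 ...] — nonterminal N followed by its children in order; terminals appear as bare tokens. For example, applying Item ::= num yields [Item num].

[Seq [Item lit] , [Seq [Item num] , [Seq [Item lit] , [Seq [Item num]]]]]

Seq
Item , Seq
lit , Seq
lit , Item , Seq
lit , num , Seq
lit , num , Item , Seq
lit , num , lit , Seq
lit , num , lit , Item
lit , num , lit , num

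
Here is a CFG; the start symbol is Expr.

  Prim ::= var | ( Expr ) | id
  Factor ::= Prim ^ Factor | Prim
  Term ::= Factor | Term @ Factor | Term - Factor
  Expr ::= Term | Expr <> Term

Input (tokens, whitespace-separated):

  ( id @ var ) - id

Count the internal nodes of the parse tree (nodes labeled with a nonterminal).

[Expr [Term [Term [Factor [Prim ( [Expr [Term [Term [Factor [Prim id]]] @ [Factor [Prim var]]]] )]]] - [Factor [Prim id]]]]

14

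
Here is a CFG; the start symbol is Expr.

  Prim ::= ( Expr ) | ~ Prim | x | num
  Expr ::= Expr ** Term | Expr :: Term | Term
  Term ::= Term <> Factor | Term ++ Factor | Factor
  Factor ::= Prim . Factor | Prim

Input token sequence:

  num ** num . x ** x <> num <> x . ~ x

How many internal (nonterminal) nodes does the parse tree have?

[Expr [Expr [Expr [Term [Factor [Prim num]]]] ** [Term [Factor [Prim num] . [Factor [Prim x]]]]] ** [Term [Term [Term [Factor [Prim x]]] <> [Factor [Prim num]]] <> [Factor [Prim x] . [Factor [Prim ~ [Prim x]]]]]]

23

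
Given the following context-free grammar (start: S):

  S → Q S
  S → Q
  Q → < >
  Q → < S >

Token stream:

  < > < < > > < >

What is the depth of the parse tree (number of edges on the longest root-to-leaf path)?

5

[S [Q < >] [S [Q < [S [Q < >]] >] [S [Q < >]]]]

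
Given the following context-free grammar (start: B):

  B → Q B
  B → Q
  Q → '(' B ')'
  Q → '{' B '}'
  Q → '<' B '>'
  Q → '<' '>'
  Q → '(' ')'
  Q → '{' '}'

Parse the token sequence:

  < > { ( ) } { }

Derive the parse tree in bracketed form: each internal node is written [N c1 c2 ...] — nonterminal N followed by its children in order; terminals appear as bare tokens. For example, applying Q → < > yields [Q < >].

[B [Q < >] [B [Q { [B [Q ( )]] }] [B [Q { }]]]]

B
Q B
< > B
< > Q B
< > { B } B
< > { Q } B
< > { ( ) } B
< > { ( ) } Q
< > { ( ) } { }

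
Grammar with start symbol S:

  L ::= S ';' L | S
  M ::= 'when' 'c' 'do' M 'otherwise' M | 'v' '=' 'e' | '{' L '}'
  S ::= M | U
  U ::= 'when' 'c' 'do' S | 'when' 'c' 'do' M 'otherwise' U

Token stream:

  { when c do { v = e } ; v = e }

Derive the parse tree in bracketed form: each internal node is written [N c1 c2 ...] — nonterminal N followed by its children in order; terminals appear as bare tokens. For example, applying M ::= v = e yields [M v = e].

S
M
{ L }
{ S ; L }
{ U ; L }
{ when c do S ; L }
{ when c do M ; L }
{ when c do { L } ; L }
{ when c do { S } ; L }
{ when c do { M } ; L }
{ when c do { v = e } ; L }
{ when c do { v = e } ; S }
{ when c do { v = e } ; M }
{ when c do { v = e } ; v = e }

[S [M { [L [S [U when c do [S [M { [L [S [M v = e]]] }]]]] ; [L [S [M v = e]]]] }]]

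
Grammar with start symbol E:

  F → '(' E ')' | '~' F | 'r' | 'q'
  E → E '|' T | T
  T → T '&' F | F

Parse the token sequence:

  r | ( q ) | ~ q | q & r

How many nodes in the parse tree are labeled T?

6

[E [E [E [E [T [F r]]] | [T [F ( [E [T [F q]]] )]]] | [T [F ~ [F q]]]] | [T [T [F q]] & [F r]]]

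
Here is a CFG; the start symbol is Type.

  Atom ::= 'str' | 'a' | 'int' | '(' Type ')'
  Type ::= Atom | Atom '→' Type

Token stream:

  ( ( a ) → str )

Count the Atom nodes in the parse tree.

[Type [Atom ( [Type [Atom ( [Type [Atom a]] )] → [Type [Atom str]]] )]]

4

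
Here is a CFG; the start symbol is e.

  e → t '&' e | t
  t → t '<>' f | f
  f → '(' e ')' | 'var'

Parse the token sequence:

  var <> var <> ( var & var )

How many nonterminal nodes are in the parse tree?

13

[e [t [t [t [f var]] <> [f var]] <> [f ( [e [t [f var]] & [e [t [f var]]]] )]]]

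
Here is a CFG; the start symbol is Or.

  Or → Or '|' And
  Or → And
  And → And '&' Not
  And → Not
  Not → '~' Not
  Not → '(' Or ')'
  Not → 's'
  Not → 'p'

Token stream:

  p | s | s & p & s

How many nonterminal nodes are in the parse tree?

[Or [Or [Or [And [Not p]]] | [And [Not s]]] | [And [And [And [Not s]] & [Not p]] & [Not s]]]

13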